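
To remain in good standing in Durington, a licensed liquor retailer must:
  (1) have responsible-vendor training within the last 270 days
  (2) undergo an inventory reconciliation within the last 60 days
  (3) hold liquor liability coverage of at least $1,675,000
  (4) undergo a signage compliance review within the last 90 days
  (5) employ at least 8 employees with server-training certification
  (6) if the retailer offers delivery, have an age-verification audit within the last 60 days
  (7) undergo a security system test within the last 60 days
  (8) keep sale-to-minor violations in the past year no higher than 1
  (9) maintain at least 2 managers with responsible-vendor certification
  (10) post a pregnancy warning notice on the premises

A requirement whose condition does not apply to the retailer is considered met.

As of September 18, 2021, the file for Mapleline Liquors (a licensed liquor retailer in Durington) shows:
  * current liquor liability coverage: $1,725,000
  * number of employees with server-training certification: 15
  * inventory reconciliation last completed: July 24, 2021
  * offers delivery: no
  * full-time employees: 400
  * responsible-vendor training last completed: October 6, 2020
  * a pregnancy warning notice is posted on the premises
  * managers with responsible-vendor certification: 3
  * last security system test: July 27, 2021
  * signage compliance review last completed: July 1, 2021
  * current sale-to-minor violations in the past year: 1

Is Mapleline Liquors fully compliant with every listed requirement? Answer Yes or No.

No

1. responsible-vendor training 347 days ago vs limit 270 → not met
2. inventory reconciliation 56 days ago vs limit 60 → met
3. liquor liability coverage $1,725,000 ≥ $1,675,000 → met
4. signage compliance review 79 days ago vs limit 90 → met
5. employees with server-training certification 15 ≥ 8 → met
6. condition 'offers delivery' does not hold → requirement n/a → met
7. security system test 53 days ago vs limit 60 → met
8. sale-to-minor violations in the past year 1 ≤ 1 → met
9. managers with responsible-vendor certification 3 ≥ 2 → met
10. pregnancy warning notice present → met
Not met: 1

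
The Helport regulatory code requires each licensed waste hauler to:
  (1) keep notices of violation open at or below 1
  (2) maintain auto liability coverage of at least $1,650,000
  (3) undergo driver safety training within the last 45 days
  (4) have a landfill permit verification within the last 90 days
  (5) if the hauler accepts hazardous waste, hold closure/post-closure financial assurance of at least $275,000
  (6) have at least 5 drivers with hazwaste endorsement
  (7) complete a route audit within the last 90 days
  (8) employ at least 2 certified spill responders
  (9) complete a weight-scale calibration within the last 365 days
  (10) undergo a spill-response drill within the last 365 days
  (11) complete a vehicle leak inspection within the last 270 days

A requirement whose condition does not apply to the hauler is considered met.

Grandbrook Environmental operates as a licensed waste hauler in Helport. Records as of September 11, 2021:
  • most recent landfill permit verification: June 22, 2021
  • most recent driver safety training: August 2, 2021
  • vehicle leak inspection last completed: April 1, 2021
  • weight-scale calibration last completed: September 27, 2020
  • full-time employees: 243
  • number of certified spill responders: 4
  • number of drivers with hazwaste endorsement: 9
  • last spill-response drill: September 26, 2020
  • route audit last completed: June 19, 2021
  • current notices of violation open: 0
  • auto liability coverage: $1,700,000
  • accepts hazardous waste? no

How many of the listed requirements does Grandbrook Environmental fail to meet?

1. notices of violation open 0 ≤ 1 → met
2. auto liability coverage $1,700,000 ≥ $1,650,000 → met
3. driver safety training 40 days ago vs limit 45 → met
4. landfill permit verification 81 days ago vs limit 90 → met
5. condition 'accepts hazardous waste' does not hold → requirement n/a → met
6. drivers with hazwaste endorsement 9 ≥ 5 → met
7. route audit 84 days ago vs limit 90 → met
8. certified spill responders 4 ≥ 2 → met
9. weight-scale calibration 349 days ago vs limit 365 → met
10. spill-response drill 350 days ago vs limit 365 → met
11. vehicle leak inspection 163 days ago vs limit 270 → met
Not met: 0 of 11

0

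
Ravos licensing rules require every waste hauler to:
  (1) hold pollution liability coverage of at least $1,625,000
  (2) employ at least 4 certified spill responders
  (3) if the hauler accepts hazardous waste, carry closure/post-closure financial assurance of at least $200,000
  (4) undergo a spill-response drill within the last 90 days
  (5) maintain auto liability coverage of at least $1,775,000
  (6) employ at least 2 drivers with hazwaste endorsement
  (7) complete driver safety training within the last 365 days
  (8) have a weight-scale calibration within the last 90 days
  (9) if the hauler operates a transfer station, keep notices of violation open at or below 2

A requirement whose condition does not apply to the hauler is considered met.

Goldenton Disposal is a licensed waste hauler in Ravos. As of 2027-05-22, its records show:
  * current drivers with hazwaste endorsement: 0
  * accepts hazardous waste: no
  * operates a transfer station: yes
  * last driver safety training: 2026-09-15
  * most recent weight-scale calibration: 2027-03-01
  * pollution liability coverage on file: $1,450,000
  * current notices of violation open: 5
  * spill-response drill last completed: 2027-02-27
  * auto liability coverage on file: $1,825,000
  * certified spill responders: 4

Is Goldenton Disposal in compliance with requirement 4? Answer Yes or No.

Yes

4. spill-response drill 84 days ago vs limit 90 → met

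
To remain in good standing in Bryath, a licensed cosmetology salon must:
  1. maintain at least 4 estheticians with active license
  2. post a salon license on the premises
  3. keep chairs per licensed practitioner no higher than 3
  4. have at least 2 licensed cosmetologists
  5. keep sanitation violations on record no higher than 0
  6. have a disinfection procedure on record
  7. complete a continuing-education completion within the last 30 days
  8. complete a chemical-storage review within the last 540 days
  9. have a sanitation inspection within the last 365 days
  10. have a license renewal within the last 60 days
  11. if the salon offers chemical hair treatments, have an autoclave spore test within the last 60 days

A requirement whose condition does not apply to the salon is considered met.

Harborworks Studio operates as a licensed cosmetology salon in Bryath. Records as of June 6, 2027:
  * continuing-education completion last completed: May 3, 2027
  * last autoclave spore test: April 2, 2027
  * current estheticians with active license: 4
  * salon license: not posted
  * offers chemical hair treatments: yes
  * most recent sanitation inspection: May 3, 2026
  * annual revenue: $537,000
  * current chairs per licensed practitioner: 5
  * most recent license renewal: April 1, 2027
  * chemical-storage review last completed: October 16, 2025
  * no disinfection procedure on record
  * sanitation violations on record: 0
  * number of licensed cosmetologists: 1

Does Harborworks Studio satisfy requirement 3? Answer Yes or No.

3. chairs per licensed practitioner 5 > 3 → not met

No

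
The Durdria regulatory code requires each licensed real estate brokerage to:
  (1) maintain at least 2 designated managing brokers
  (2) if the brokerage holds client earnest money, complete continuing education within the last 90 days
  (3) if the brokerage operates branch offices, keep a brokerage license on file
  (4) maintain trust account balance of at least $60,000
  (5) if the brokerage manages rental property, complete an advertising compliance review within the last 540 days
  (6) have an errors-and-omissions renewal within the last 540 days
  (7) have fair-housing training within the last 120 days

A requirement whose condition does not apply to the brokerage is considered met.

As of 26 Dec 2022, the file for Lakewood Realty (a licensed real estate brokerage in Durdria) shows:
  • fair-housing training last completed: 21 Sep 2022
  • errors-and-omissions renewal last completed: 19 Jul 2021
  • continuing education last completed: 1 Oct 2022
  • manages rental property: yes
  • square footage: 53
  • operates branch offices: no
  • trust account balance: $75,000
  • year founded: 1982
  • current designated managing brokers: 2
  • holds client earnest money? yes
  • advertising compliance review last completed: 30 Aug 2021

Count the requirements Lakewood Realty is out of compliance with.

1. designated managing brokers 2 ≥ 2 → met
2. condition 'holds client earnest money' holds; continuing education 86 days ago vs limit 90 → met
3. condition 'operates branch offices' does not hold → requirement n/a → met
4. trust account balance $75,000 ≥ $60,000 → met
5. condition 'manages rental property' holds; advertising compliance review 483 days ago vs limit 540 → met
6. errors-and-omissions renewal 525 days ago vs limit 540 → met
7. fair-housing training 96 days ago vs limit 120 → met
Not met: 0 of 7

0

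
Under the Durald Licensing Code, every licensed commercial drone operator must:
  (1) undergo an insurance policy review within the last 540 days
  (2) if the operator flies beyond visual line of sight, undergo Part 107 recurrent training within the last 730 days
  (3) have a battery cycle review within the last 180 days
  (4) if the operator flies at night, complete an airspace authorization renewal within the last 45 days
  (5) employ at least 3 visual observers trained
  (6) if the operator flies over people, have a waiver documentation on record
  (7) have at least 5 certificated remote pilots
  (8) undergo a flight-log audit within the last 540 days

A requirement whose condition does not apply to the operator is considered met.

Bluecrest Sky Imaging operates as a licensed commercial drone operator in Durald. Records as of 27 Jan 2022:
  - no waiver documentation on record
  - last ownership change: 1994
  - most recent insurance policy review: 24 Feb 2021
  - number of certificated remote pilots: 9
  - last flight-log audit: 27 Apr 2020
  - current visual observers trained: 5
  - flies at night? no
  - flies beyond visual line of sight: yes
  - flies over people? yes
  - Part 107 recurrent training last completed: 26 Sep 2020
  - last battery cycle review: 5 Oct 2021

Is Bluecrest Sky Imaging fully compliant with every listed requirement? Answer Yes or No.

1. insurance policy review 337 days ago vs limit 540 → met
2. condition 'flies beyond visual line of sight' holds; Part 107 recurrent training 488 days ago vs limit 730 → met
3. battery cycle review 114 days ago vs limit 180 → met
4. condition 'flies at night' does not hold → requirement n/a → met
5. visual observers trained 5 ≥ 3 → met
6. condition 'flies over people' holds; waiver documentation absent → not met
7. certificated remote pilots 9 ≥ 5 → met
8. flight-log audit 640 days ago vs limit 540 → not met
Not met: 6, 8

No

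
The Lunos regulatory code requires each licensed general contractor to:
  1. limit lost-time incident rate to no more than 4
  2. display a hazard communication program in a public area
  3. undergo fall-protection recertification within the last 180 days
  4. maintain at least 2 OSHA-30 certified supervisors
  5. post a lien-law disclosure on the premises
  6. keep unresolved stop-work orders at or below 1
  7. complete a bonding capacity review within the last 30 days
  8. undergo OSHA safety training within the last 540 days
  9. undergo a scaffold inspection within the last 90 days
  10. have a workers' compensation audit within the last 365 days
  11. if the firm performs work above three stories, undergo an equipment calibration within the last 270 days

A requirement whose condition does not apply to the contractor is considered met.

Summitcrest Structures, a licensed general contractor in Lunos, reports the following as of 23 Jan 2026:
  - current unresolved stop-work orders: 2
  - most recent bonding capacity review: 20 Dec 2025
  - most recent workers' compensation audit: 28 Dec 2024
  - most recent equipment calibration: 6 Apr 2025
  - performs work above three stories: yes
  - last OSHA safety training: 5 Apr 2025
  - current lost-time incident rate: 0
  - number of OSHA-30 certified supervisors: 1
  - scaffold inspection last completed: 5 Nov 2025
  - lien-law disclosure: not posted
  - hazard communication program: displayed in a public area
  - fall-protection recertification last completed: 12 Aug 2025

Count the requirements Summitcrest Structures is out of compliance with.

6

1. lost-time incident rate 0 ≤ 4 → met
2. hazard communication program present → met
3. fall-protection recertification 164 days ago vs limit 180 → met
4. OSHA-30 certified supervisors 1 < 2 → not met
5. lien-law disclosure absent → not met
6. unresolved stop-work orders 2 > 1 → not met
7. bonding capacity review 34 days ago vs limit 30 → not met
8. OSHA safety training 293 days ago vs limit 540 → met
9. scaffold inspection 79 days ago vs limit 90 → met
10. workers' compensation audit 391 days ago vs limit 365 → not met
11. condition 'performs work above three stories' holds; equipment calibration 292 days ago vs limit 270 → not met
Not met: 6 of 11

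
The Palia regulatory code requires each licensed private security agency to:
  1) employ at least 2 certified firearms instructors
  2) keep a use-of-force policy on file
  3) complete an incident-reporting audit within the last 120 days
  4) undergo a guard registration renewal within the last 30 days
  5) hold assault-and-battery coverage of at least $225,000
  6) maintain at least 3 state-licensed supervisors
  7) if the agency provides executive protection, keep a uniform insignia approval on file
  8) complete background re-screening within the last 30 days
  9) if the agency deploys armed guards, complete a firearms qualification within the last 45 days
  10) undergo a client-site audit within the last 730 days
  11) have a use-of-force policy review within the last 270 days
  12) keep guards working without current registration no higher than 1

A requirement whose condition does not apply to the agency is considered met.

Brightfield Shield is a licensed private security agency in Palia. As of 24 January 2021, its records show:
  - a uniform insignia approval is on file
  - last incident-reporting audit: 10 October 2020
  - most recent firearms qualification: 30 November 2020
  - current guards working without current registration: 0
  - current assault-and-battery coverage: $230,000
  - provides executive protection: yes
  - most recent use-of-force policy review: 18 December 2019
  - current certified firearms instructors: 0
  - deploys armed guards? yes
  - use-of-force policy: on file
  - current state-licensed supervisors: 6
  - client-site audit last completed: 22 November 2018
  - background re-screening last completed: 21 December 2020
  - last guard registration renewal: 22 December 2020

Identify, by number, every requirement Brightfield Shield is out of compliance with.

1, 4, 8, 9, 10, 11

1. certified firearms instructors 0 < 2 → not met
2. use-of-force policy present → met
3. incident-reporting audit 106 days ago vs limit 120 → met
4. guard registration renewal 33 days ago vs limit 30 → not met
5. assault-and-battery coverage $230,000 ≥ $225,000 → met
6. state-licensed supervisors 6 ≥ 3 → met
7. condition 'provides executive protection' holds; uniform insignia approval present → met
8. background re-screening 34 days ago vs limit 30 → not met
9. condition 'deploys armed guards' holds; firearms qualification 55 days ago vs limit 45 → not met
10. client-site audit 794 days ago vs limit 730 → not met
11. use-of-force policy review 403 days ago vs limit 270 → not met
12. guards working without current registration 0 ≤ 1 → met
Not met: 1, 4, 8, 9, 10, 11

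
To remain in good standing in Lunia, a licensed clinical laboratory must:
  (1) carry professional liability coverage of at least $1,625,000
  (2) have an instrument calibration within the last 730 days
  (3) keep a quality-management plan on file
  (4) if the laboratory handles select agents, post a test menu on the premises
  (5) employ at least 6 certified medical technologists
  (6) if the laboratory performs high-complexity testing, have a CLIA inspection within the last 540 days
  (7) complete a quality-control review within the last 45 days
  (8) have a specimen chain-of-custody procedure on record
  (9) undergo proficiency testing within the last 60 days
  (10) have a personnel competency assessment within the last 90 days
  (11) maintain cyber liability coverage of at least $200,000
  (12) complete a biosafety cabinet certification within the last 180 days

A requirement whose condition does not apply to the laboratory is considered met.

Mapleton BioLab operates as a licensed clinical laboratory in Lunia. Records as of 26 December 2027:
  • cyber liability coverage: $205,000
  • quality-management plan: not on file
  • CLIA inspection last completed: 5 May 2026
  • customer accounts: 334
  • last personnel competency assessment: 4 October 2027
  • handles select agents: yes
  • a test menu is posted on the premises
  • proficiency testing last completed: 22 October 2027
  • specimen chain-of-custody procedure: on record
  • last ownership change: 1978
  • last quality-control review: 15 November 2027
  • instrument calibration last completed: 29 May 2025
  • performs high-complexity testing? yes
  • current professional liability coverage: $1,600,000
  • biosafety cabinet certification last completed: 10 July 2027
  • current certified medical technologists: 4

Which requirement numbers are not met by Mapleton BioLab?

1. professional liability coverage $1,600,000 < $1,625,000 → not met
2. instrument calibration 941 days ago vs limit 730 → not met
3. quality-management plan absent → not met
4. condition 'handles select agents' holds; test menu present → met
5. certified medical technologists 4 < 6 → not met
6. condition 'performs high-complexity testing' holds; CLIA inspection 600 days ago vs limit 540 → not met
7. quality-control review 41 days ago vs limit 45 → met
8. specimen chain-of-custody procedure present → met
9. proficiency testing 65 days ago vs limit 60 → not met
10. personnel competency assessment 83 days ago vs limit 90 → met
11. cyber liability coverage $205,000 ≥ $200,000 → met
12. biosafety cabinet certification 169 days ago vs limit 180 → met
Not met: 1, 2, 3, 5, 6, 9

1, 2, 3, 5, 6, 9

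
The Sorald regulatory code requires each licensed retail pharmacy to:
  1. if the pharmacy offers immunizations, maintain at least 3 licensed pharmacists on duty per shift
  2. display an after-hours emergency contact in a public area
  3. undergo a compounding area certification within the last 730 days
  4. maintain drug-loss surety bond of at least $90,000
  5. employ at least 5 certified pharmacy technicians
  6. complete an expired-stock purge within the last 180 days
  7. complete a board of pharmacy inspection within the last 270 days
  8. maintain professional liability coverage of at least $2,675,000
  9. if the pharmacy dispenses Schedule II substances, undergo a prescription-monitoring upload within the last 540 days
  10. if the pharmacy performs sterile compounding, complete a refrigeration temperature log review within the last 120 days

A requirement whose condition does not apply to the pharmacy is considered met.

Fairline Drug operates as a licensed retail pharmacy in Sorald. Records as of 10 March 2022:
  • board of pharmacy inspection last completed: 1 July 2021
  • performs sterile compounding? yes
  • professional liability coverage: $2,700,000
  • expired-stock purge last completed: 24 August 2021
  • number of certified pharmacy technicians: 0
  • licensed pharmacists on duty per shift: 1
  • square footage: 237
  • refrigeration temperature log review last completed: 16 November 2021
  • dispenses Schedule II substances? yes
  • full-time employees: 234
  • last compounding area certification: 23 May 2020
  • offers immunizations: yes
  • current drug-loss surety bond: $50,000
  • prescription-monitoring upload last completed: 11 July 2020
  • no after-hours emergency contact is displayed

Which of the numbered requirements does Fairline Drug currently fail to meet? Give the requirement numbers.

1, 2, 4, 5, 6, 9

1. condition 'offers immunizations' holds; licensed pharmacists on duty per shift 1 < 3 → not met
2. after-hours emergency contact absent → not met
3. compounding area certification 656 days ago vs limit 730 → met
4. drug-loss surety bond $50,000 < $90,000 → not met
5. certified pharmacy technicians 0 < 5 → not met
6. expired-stock purge 198 days ago vs limit 180 → not met
7. board of pharmacy inspection 252 days ago vs limit 270 → met
8. professional liability coverage $2,700,000 ≥ $2,675,000 → met
9. condition 'dispenses Schedule II substances' holds; prescription-monitoring upload 607 days ago vs limit 540 → not met
10. condition 'performs sterile compounding' holds; refrigeration temperature log review 114 days ago vs limit 120 → met
Not met: 1, 2, 4, 5, 6, 9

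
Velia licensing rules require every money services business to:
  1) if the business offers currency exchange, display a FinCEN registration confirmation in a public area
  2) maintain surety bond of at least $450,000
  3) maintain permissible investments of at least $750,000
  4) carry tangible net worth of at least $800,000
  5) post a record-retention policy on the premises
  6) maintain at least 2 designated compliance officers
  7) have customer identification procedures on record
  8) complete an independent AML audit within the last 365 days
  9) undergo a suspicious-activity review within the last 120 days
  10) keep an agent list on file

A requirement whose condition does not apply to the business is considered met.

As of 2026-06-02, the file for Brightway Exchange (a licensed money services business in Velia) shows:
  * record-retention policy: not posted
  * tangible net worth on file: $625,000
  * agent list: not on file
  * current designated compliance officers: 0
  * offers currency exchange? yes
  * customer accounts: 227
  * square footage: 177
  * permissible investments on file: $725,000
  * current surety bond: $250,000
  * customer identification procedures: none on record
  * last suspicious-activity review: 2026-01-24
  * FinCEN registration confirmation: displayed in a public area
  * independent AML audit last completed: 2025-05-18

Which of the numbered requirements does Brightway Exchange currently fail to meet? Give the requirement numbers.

2, 3, 4, 5, 6, 7, 8, 9, 10

1. condition 'offers currency exchange' holds; FinCEN registration confirmation present → met
2. surety bond $250,000 < $450,000 → not met
3. permissible investments $725,000 < $750,000 → not met
4. tangible net worth $625,000 < $800,000 → not met
5. record-retention policy absent → not met
6. designated compliance officers 0 < 2 → not met
7. customer identification procedures absent → not met
8. independent AML audit 380 days ago vs limit 365 → not met
9. suspicious-activity review 129 days ago vs limit 120 → not met
10. agent list absent → not met
Not met: 2, 3, 4, 5, 6, 7, 8, 9, 10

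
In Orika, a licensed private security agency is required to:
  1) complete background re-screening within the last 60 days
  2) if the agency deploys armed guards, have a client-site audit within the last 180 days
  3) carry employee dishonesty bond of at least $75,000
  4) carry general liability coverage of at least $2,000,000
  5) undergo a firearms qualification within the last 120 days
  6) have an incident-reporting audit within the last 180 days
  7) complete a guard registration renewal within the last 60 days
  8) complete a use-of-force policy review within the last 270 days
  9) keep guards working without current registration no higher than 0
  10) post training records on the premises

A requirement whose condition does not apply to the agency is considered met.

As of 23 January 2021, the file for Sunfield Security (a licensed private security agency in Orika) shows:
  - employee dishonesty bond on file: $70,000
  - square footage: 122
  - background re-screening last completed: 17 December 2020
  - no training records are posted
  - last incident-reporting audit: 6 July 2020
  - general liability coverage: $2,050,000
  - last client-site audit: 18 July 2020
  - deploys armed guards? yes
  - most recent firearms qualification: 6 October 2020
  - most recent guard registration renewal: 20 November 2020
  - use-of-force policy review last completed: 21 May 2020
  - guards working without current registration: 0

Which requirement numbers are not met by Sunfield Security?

1. background re-screening 37 days ago vs limit 60 → met
2. condition 'deploys armed guards' holds; client-site audit 189 days ago vs limit 180 → not met
3. employee dishonesty bond $70,000 < $75,000 → not met
4. general liability coverage $2,050,000 ≥ $2,000,000 → met
5. firearms qualification 109 days ago vs limit 120 → met
6. incident-reporting audit 201 days ago vs limit 180 → not met
7. guard registration renewal 64 days ago vs limit 60 → not met
8. use-of-force policy review 247 days ago vs limit 270 → met
9. guards working without current registration 0 ≤ 0 → met
10. training records absent → not met
Not met: 2, 3, 6, 7, 10

2, 3, 6, 7, 10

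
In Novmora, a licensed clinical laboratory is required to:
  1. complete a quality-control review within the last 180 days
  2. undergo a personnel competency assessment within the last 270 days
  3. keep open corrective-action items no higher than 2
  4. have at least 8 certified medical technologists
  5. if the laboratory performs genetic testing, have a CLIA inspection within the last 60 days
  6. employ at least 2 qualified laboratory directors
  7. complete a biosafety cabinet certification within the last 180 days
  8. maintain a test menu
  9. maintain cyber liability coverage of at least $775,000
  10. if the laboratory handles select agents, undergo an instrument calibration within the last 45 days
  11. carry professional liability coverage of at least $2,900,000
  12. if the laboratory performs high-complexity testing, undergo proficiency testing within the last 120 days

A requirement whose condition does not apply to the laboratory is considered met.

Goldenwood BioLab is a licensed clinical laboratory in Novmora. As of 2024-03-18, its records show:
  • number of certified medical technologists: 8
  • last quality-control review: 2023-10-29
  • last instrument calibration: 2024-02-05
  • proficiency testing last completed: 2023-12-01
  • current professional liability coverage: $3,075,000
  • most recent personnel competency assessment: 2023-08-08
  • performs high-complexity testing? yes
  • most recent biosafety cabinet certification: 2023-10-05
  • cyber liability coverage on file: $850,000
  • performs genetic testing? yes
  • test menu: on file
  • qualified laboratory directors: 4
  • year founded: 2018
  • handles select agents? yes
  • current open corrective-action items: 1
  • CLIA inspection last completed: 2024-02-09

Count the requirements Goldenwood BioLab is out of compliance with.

1. quality-control review 141 days ago vs limit 180 → met
2. personnel competency assessment 223 days ago vs limit 270 → met
3. open corrective-action items 1 ≤ 2 → met
4. certified medical technologists 8 ≥ 8 → met
5. condition 'performs genetic testing' holds; CLIA inspection 38 days ago vs limit 60 → met
6. qualified laboratory directors 4 ≥ 2 → met
7. biosafety cabinet certification 165 days ago vs limit 180 → met
8. test menu present → met
9. cyber liability coverage $850,000 ≥ $775,000 → met
10. condition 'handles select agents' holds; instrument calibration 42 days ago vs limit 45 → met
11. professional liability coverage $3,075,000 ≥ $2,900,000 → met
12. condition 'performs high-complexity testing' holds; proficiency testing 108 days ago vs limit 120 → met
Not met: 0 of 12

0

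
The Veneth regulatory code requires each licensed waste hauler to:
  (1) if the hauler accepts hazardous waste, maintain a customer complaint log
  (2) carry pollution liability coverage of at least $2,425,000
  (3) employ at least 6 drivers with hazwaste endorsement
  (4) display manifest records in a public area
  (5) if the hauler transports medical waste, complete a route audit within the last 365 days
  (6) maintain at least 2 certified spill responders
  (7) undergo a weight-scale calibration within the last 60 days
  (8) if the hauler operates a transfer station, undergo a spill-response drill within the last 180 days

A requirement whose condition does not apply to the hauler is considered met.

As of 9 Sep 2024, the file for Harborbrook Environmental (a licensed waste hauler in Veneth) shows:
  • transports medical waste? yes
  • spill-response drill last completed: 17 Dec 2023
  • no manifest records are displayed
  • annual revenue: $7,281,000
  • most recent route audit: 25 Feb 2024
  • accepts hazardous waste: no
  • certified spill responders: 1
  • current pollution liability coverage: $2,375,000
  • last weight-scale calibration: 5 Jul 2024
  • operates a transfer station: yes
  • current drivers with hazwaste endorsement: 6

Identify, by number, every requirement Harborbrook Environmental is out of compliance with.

1. condition 'accepts hazardous waste' does not hold → requirement n/a → met
2. pollution liability coverage $2,375,000 < $2,425,000 → not met
3. drivers with hazwaste endorsement 6 ≥ 6 → met
4. manifest records absent → not met
5. condition 'transports medical waste' holds; route audit 197 days ago vs limit 365 → met
6. certified spill responders 1 < 2 → not met
7. weight-scale calibration 66 days ago vs limit 60 → not met
8. condition 'operates a transfer station' holds; spill-response drill 267 days ago vs limit 180 → not met
Not met: 2, 4, 6, 7, 8

2, 4, 6, 7, 8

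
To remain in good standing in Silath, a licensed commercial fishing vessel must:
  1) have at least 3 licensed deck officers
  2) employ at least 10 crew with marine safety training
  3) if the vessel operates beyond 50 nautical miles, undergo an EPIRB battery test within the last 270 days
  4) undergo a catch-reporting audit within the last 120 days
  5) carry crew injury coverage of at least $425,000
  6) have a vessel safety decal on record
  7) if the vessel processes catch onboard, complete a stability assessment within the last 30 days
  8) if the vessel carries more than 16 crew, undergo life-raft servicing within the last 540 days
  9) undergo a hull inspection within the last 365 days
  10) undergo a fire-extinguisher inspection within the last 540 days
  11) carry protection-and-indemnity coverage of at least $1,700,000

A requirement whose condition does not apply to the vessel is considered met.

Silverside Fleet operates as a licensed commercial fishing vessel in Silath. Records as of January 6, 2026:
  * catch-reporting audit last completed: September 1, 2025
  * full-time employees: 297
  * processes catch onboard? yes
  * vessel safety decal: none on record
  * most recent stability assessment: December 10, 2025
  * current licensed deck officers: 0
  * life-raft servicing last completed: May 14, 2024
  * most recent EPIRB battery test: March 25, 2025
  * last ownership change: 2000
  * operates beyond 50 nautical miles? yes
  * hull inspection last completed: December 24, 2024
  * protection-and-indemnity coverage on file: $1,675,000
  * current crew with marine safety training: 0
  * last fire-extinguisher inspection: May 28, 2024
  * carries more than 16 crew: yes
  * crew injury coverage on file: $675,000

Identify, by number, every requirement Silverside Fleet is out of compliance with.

1. licensed deck officers 0 < 3 → not met
2. crew with marine safety training 0 < 10 → not met
3. condition 'operates beyond 50 nautical miles' holds; EPIRB battery test 287 days ago vs limit 270 → not met
4. catch-reporting audit 127 days ago vs limit 120 → not met
5. crew injury coverage $675,000 ≥ $425,000 → met
6. vessel safety decal absent → not met
7. condition 'processes catch onboard' holds; stability assessment 27 days ago vs limit 30 → met
8. condition 'carries more than 16 crew' holds; life-raft servicing 602 days ago vs limit 540 → not met
9. hull inspection 378 days ago vs limit 365 → not met
10. fire-extinguisher inspection 588 days ago vs limit 540 → not met
11. protection-and-indemnity coverage $1,675,000 < $1,700,000 → not met
Not met: 1, 2, 3, 4, 6, 8, 9, 10, 11

1, 2, 3, 4, 6, 8, 9, 10, 11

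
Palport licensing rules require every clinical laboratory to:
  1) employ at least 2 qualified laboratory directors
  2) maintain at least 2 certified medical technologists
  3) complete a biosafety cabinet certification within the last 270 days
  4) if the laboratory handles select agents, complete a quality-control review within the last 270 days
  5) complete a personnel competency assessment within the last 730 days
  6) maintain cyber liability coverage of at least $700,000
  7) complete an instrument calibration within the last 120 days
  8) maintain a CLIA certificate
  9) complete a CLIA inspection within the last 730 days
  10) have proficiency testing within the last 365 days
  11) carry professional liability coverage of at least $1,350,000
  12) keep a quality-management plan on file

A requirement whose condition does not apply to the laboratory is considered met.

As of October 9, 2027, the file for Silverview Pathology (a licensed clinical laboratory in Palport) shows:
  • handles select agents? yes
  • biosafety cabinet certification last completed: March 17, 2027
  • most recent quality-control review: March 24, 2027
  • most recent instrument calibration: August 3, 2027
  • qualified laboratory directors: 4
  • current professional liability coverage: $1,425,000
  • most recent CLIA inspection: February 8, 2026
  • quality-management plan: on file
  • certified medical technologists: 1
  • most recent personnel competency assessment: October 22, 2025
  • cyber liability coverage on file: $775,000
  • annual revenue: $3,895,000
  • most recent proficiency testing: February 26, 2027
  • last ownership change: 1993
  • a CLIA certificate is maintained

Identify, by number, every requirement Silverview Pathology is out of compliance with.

2

1. qualified laboratory directors 4 ≥ 2 → met
2. certified medical technologists 1 < 2 → not met
3. biosafety cabinet certification 206 days ago vs limit 270 → met
4. condition 'handles select agents' holds; quality-control review 199 days ago vs limit 270 → met
5. personnel competency assessment 717 days ago vs limit 730 → met
6. cyber liability coverage $775,000 ≥ $700,000 → met
7. instrument calibration 67 days ago vs limit 120 → met
8. CLIA certificate present → met
9. CLIA inspection 608 days ago vs limit 730 → met
10. proficiency testing 225 days ago vs limit 365 → met
11. professional liability coverage $1,425,000 ≥ $1,350,000 → met
12. quality-management plan present → met
Not met: 2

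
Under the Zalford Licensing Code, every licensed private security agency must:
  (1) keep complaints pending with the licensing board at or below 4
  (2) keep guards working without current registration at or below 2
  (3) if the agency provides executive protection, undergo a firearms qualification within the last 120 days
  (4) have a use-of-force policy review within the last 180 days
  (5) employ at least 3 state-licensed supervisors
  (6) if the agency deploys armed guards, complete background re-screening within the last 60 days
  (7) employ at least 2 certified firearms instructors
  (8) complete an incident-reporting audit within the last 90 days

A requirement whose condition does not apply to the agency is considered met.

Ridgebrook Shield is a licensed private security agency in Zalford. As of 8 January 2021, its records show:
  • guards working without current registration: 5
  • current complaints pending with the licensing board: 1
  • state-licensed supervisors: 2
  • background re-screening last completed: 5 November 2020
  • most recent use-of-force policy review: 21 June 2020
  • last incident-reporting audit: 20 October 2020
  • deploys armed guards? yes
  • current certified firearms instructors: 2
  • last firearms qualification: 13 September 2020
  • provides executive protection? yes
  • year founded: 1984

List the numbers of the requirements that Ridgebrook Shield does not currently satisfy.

2, 4, 5, 6

1. complaints pending with the licensing board 1 ≤ 4 → met
2. guards working without current registration 5 > 2 → not met
3. condition 'provides executive protection' holds; firearms qualification 117 days ago vs limit 120 → met
4. use-of-force policy review 201 days ago vs limit 180 → not met
5. state-licensed supervisors 2 < 3 → not met
6. condition 'deploys armed guards' holds; background re-screening 64 days ago vs limit 60 → not met
7. certified firearms instructors 2 ≥ 2 → met
8. incident-reporting audit 80 days ago vs limit 90 → met
Not met: 2, 4, 5, 6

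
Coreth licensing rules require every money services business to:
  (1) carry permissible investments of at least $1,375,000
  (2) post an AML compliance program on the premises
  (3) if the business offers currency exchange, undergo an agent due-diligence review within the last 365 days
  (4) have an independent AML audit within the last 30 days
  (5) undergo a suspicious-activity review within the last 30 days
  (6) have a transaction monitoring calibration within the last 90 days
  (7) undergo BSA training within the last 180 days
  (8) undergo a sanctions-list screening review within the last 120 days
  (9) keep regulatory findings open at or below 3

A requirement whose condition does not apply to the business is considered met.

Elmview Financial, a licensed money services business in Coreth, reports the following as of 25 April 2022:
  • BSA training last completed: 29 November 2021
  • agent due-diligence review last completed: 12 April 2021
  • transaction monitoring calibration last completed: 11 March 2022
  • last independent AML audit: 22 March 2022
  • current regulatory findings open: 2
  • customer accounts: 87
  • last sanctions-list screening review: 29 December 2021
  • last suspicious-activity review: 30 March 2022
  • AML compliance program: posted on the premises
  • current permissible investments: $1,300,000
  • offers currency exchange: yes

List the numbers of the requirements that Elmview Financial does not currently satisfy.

1. permissible investments $1,300,000 < $1,375,000 → not met
2. AML compliance program present → met
3. condition 'offers currency exchange' holds; agent due-diligence review 378 days ago vs limit 365 → not met
4. independent AML audit 34 days ago vs limit 30 → not met
5. suspicious-activity review 26 days ago vs limit 30 → met
6. transaction monitoring calibration 45 days ago vs limit 90 → met
7. BSA training 147 days ago vs limit 180 → met
8. sanctions-list screening review 117 days ago vs limit 120 → met
9. regulatory findings open 2 ≤ 3 → met
Not met: 1, 3, 4

1, 3, 4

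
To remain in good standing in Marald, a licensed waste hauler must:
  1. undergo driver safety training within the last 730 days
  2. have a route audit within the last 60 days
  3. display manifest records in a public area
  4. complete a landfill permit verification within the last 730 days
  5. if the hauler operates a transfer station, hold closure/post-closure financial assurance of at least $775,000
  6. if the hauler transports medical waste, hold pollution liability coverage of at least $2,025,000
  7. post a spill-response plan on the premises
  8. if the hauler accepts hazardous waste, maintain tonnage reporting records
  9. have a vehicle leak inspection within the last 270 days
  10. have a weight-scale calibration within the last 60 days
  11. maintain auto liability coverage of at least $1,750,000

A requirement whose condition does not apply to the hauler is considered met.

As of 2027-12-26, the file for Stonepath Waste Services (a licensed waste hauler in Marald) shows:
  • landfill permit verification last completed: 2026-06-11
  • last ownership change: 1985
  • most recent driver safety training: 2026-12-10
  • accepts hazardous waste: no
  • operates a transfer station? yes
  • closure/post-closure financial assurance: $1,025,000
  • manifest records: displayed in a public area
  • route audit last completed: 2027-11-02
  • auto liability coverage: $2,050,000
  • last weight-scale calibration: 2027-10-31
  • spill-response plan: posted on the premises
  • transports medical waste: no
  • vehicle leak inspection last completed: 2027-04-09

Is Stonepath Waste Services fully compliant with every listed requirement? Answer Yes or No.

1. driver safety training 381 days ago vs limit 730 → met
2. route audit 54 days ago vs limit 60 → met
3. manifest records present → met
4. landfill permit verification 563 days ago vs limit 730 → met
5. condition 'operates a transfer station' holds; closure/post-closure financial assurance $1,025,000 ≥ $775,000 → met
6. condition 'transports medical waste' does not hold → requirement n/a → met
7. spill-response plan present → met
8. condition 'accepts hazardous waste' does not hold → requirement n/a → met
9. vehicle leak inspection 261 days ago vs limit 270 → met
10. weight-scale calibration 56 days ago vs limit 60 → met
11. auto liability coverage $2,050,000 ≥ $1,750,000 → met
All met.

Yes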